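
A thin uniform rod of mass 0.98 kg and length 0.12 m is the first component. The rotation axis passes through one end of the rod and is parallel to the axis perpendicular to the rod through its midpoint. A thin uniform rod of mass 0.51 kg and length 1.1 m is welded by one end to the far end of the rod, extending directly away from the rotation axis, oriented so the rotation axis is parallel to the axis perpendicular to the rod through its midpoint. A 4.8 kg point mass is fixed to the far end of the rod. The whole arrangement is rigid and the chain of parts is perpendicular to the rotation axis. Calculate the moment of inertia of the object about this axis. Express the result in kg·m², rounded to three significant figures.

7.43

Thin rod: I_cm = (1/12)ML² = (1/12)(0.98)(0.12)² = 0.001176 kg·m²; centre at d = 0.06 m, so the parallel axis theorem gives I = 0.001176 + (0.98)(0.06)² = 0.004704 kg·m².
Thin rod: I_cm = (1/12)ML² = (1/12)(0.51)(1.1)² = 0.051425 kg·m²; centre at d = 0.06 + 0.06 + 0.55 = 0.67 m, so the parallel axis theorem gives I = 0.051425 + (0.51)(0.67)² = 0.28036 kg·m².
Point mass: I_cm = 0; centre at d = 0.06 + 0.06 + 0.55 + 0.55 = 1.22 m, so the parallel axis theorem gives I = 0 + (4.8)(1.22)² = 7.1443 kg·m².
Total I = 0.004704 + 0.28036 + 7.1443 = 7.4294 kg·m².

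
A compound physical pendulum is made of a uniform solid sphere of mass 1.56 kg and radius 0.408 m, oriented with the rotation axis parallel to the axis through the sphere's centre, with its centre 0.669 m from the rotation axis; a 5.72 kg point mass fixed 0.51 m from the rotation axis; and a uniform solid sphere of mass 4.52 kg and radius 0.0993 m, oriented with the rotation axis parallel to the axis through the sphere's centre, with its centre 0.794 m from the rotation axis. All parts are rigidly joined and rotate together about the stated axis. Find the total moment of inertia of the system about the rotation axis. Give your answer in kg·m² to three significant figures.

Solid sphere: I_cm = (2/5)MR² = (2/5)(1.56)(0.408)² = 0.10387 kg·m²; centre at d = 0.669 m, so I = I_cm + Md² gives I = 0.10387 + (1.56)(0.669)² = 0.80207 kg·m².
Point mass: I_cm = 0; centre at d = 0.51 m, so I = I_cm + Md² gives I = 0 + (5.72)(0.51)² = 1.4878 kg·m².
Solid sphere: I_cm = (2/5)MR² = (2/5)(4.52)(0.0993)² = 0.017828 kg·m²; centre at d = 0.794 m, so I = I_cm + Md² gives I = 0.017828 + (4.52)(0.794)² = 2.8674 kg·m².
Total I = 0.80207 + 1.4878 + 2.8674 = 5.1572 kg·m².

5.16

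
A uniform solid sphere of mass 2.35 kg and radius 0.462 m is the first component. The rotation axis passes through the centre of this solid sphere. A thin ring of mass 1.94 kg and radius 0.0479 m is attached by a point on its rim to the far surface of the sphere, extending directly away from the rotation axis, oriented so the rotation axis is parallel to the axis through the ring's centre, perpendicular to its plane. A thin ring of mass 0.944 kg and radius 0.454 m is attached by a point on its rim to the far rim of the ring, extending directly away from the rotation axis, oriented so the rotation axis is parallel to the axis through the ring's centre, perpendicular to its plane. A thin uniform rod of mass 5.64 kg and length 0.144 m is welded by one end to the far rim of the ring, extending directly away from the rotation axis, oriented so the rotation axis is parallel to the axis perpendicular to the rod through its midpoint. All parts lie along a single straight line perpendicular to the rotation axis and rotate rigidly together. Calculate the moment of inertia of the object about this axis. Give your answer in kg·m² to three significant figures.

Solid sphere: I_cm = (2/5)MR² = (2/5)(2.35)(0.462)² = 0.20064 kg·m²; axis through the centre, so I = 0.20064 kg·m².
Thin ring: I_cm = MR² = (1.94)(0.0479)² = 0.0044512 kg·m²; centre at d = 0.462 + 0.0479 = 0.5099 m, so the parallel axis theorem gives I = 0.0044512 + (1.94)(0.5099)² = 0.50885 kg·m².
Thin ring: I_cm = MR² = (0.944)(0.454)² = 0.19457 kg·m²; centre at d = 0.462 + 0.0479 + 0.0479 + 0.454 = 1.0118 m, so the parallel axis theorem gives I = 0.19457 + (0.944)(1.0118)² = 1.161 kg·m².
Thin rod: I_cm = (1/12)ML² = (1/12)(5.64)(0.144)² = 0.0097459 kg·m²; centre at d = 0.462 + 0.0479 + 0.0479 + 0.454 + 0.454 + 0.072 = 1.5378 m, so the parallel axis theorem gives I = 0.0097459 + (5.64)(1.5378)² = 13.347 kg·m².
Total I = 0.20064 + 0.50885 + 1.161 + 13.347 = 15.218 kg·m².

15.2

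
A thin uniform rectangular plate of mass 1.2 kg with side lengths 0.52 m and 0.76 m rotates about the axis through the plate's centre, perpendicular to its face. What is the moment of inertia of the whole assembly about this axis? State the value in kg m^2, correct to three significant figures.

I_cm = (1/12)M(a²+b²) = (1/12)(1.2)[(0.52)² + (0.76)²] = 0.0848 kg m^2; axis through the centre, so I = 0.0848 kg m^2.

0.0848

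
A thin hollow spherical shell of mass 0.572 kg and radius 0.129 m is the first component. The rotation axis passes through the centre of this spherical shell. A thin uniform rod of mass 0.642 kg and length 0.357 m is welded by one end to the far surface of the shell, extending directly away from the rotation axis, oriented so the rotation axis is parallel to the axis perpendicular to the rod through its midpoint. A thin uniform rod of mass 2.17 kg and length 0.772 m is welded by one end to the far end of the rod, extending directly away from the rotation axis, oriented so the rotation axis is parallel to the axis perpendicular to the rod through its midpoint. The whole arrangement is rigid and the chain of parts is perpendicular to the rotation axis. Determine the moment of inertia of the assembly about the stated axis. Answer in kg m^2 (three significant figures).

Spherical shell: I_cm = (2/3)MR² = (2/3)(0.572)(0.129)² = 0.0063458 kg m^2; axis through the centre, so I = 0.0063458 kg m^2.
Thin rod: I_cm = (1/12)ML² = (1/12)(0.642)(0.357)² = 0.0068185 kg m^2; centre at d = 0.129 + 0.1785 = 0.3075 m, so I = I_cm + Md² gives I = 0.0068185 + (0.642)(0.3075)² = 0.067524 kg m^2.
Thin rod: I_cm = (1/12)ML² = (1/12)(2.17)(0.772)² = 0.10777 kg m^2; centre at d = 0.129 + 0.1785 + 0.1785 + 0.386 = 0.872 m, so I = I_cm + Md² gives I = 0.10777 + (2.17)(0.872)² = 1.7578 kg m^2.
Total I = 0.0063458 + 0.067524 + 1.7578 = 1.8317 kg m^2.

1.83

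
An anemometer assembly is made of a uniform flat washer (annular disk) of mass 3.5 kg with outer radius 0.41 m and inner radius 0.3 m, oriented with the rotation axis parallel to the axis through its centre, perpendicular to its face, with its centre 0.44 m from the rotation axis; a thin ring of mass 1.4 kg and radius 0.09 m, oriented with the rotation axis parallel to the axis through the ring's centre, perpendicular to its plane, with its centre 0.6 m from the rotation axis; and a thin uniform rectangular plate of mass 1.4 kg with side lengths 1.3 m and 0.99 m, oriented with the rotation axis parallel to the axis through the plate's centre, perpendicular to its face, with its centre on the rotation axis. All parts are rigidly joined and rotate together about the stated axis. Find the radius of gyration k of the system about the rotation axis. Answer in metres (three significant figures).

Annular disk: I_cm = (1/2)M(R²+r²) = (1/2)(3.5)[(0.41)² + (0.3)²] = 0.45167 kg·m²; centre at d = 0.44 m, so the parallel axis theorem gives I = 0.45167 + (3.5)(0.44)² = 1.1293 kg·m².
Thin ring: I_cm = MR² = (1.4)(0.09)² = 0.01134 kg·m²; centre at d = 0.6 m, so the parallel axis theorem gives I = 0.01134 + (1.4)(0.6)² = 0.51534 kg·m².
Rectangular plate: I_cm = (1/12)M(a²+b²) = (1/12)(1.4)[(1.3)² + (0.99)²] = 0.31151 kg·m²; axis through the centre, so I = 0.31151 kg·m².
Total I = 1.9561 kg·m²; total mass M = 6.3 kg.
k = √(I/M) = √(1.9561/6.3) = 0.55722 m.

0.557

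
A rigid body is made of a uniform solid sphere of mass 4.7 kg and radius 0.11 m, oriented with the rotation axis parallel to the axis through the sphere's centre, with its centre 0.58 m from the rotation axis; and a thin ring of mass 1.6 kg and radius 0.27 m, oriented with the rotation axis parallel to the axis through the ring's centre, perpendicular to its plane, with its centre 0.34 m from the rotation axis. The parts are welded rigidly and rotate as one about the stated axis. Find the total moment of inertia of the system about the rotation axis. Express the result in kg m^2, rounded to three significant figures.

Solid sphere: I_cm = (2/5)MR² = (2/5)(4.7)(0.11)² = 0.022748 kg m^2; centre at d = 0.58 m, so the parallel axis theorem gives I = 0.022748 + (4.7)(0.58)² = 1.6038 kg m^2.
Thin ring: I_cm = MR² = (1.6)(0.27)² = 0.11664 kg m^2; centre at d = 0.34 m, so the parallel axis theorem gives I = 0.11664 + (1.6)(0.34)² = 0.3016 kg m^2.
Total I = 1.6038 + 0.3016 = 1.9054 kg m^2.

1.91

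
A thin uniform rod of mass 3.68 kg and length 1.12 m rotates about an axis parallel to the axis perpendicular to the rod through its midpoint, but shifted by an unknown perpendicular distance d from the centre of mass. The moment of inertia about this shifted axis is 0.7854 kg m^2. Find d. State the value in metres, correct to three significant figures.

0.330

About the centre-of-mass axis, I_cm = (1/12)ML² = (1/12)(3.68)(1.12)² = 0.38468 kg m^2.
Parallel axis theorem: I = I_cm + Md², so Md² = 0.7854 − 0.38468 = 0.40072 kg m^2.
d = √(0.40072 / 3.68) = 0.32999 m.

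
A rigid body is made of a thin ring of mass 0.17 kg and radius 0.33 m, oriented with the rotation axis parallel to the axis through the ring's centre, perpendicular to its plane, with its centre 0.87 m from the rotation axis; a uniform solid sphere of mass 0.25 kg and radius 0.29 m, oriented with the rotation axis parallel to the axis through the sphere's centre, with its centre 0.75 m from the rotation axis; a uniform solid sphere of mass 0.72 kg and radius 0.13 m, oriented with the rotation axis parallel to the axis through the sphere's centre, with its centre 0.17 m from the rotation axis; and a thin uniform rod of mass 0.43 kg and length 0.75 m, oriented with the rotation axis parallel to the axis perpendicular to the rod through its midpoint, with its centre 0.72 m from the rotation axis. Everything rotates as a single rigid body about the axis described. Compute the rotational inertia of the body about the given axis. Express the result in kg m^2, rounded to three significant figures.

0.565

Thin ring: I_cm = MR² = (0.17)(0.33)² = 0.018513 kg m^2; centre at d = 0.87 m, so I = I_cm + Md² gives I = 0.018513 + (0.17)(0.87)² = 0.14719 kg m^2.
Solid sphere: I_cm = (2/5)MR² = (2/5)(0.25)(0.29)² = 0.00841 kg m^2; centre at d = 0.75 m, so I = I_cm + Md² gives I = 0.00841 + (0.25)(0.75)² = 0.14904 kg m^2.
Solid sphere: I_cm = (2/5)MR² = (2/5)(0.72)(0.13)² = 0.0048672 kg m^2; centre at d = 0.17 m, so I = I_cm + Md² gives I = 0.0048672 + (0.72)(0.17)² = 0.025675 kg m^2.
Thin rod: I_cm = (1/12)ML² = (1/12)(0.43)(0.75)² = 0.020156 kg m^2; centre at d = 0.72 m, so I = I_cm + Md² gives I = 0.020156 + (0.43)(0.72)² = 0.24307 kg m^2.
Total I = 0.14719 + 0.14904 + 0.025675 + 0.24307 = 0.56496 kg m^2.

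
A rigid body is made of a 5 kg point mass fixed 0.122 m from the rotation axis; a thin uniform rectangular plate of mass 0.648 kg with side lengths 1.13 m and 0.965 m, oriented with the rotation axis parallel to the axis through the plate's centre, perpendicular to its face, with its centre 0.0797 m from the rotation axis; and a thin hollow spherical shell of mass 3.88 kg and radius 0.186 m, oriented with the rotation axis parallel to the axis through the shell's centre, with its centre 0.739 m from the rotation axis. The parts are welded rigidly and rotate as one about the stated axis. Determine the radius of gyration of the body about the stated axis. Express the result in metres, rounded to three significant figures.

0.503

Point mass: I_cm = 0; centre at d = 0.122 m, so I = I_cm + Md² gives I = 0 + (5)(0.122)² = 0.07442 kg·m².
Rectangular plate: I_cm = (1/12)M(a²+b²) = (1/12)(0.648)[(1.13)² + (0.965)²] = 0.11924 kg·m²; centre at d = 0.0797 m, so I = I_cm + Md² gives I = 0.11924 + (0.648)(0.0797)² = 0.12335 kg·m².
Spherical shell: I_cm = (2/3)MR² = (2/3)(3.88)(0.186)² = 0.089488 kg·m²; centre at d = 0.739 m, so I = I_cm + Md² gives I = 0.089488 + (3.88)(0.739)² = 2.2084 kg·m².
Total I = 2.4062 kg·m²; total mass M = 9.528 kg.
k = √(I/M) = √(2.4062/9.528) = 0.50253 m.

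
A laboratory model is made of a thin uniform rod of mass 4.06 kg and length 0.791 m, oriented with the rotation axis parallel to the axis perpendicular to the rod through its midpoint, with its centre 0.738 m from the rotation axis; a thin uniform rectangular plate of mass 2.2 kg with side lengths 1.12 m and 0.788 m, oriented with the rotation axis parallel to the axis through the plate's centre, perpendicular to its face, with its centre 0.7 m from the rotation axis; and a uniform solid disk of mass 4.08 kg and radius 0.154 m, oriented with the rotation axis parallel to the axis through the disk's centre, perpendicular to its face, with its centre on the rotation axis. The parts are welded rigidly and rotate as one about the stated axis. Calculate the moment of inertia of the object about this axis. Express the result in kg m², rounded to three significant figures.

3.89

Thin rod: I_cm = (1/12)ML² = (1/12)(4.06)(0.791)² = 0.21169 kg m²; centre at d = 0.738 m, so the parallel axis theorem gives I = 0.21169 + (4.06)(0.738)² = 2.4229 kg m².
Rectangular plate: I_cm = (1/12)M(a²+b²) = (1/12)(2.2)[(1.12)² + (0.788)²] = 0.34381 kg m²; centre at d = 0.7 m, so the parallel axis theorem gives I = 0.34381 + (2.2)(0.7)² = 1.4218 kg m².
Solid disk: I_cm = (1/2)MR² = (1/2)(4.08)(0.154)² = 0.048381 kg m²; axis through the centre, so I = 0.048381 kg m².
Total I = 2.4229 + 1.4218 + 0.048381 = 3.8931 kg m².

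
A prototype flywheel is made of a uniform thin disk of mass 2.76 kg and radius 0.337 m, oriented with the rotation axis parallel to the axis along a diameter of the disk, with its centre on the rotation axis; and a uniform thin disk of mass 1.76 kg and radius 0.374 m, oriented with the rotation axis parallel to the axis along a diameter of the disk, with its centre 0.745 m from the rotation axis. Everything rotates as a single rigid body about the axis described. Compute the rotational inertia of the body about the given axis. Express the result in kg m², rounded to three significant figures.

1.12

Thin disk: I_cm = (1/4)MR² = (1/4)(2.76)(0.337)² = 0.078363 kg m²; axis through the centre, so I = 0.078363 kg m².
Thin disk: I_cm = (1/4)MR² = (1/4)(1.76)(0.374)² = 0.061545 kg m²; centre at d = 0.745 m, so the parallel axis theorem gives I = 0.061545 + (1.76)(0.745)² = 1.0384 kg m².
Total I = 0.078363 + 1.0384 = 1.1168 kg m².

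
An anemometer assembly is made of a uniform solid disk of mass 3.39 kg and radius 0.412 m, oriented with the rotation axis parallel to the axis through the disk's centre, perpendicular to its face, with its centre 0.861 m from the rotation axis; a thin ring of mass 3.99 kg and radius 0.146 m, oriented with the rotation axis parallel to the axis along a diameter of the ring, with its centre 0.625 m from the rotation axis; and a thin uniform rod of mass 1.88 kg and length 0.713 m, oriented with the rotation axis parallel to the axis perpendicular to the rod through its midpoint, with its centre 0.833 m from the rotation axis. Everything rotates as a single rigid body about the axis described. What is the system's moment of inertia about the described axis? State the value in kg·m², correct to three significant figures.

5.79

Solid disk: I_cm = (1/2)MR² = (1/2)(3.39)(0.412)² = 0.28772 kg·m²; centre at d = 0.861 m, so I = I_cm + Md² gives I = 0.28772 + (3.39)(0.861)² = 2.8008 kg·m².
Thin ring: I_cm = (1/2)MR² = (1/2)(3.99)(0.146)² = 0.042525 kg·m²; centre at d = 0.625 m, so I = I_cm + Md² gives I = 0.042525 + (3.99)(0.625)² = 1.6011 kg·m².
Thin rod: I_cm = (1/12)ML² = (1/12)(1.88)(0.713)² = 0.079644 kg·m²; centre at d = 0.833 m, so I = I_cm + Md² gives I = 0.079644 + (1.88)(0.833)² = 1.3842 kg·m².
Total I = 2.8008 + 1.6011 + 1.3842 = 5.7861 kg·m².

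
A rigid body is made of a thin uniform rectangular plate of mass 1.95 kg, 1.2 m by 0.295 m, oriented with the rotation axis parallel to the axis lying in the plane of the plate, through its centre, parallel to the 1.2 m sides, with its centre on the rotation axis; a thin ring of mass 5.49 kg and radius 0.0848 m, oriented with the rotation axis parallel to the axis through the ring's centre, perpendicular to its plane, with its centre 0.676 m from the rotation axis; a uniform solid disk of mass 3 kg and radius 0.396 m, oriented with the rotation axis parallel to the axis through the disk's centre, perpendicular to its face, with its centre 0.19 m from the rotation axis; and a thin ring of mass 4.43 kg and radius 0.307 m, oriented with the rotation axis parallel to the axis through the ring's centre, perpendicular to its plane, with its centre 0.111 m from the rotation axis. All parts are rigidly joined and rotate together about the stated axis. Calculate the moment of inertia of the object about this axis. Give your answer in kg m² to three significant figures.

3.38

Rectangular plate: I_cm = (1/12)Mb² = (1/12)(1.95)(0.295)² = 0.014142 kg m²; axis through the centre, so I = 0.014142 kg m².
Thin ring: I_cm = MR² = (5.49)(0.0848)² = 0.039479 kg m²; centre at d = 0.676 m, so the parallel axis theorem gives I = 0.039479 + (5.49)(0.676)² = 2.5483 kg m².
Solid disk: I_cm = (1/2)MR² = (1/2)(3)(0.396)² = 0.23522 kg m²; centre at d = 0.19 m, so the parallel axis theorem gives I = 0.23522 + (3)(0.19)² = 0.34352 kg m².
Thin ring: I_cm = MR² = (4.43)(0.307)² = 0.41752 kg m²; centre at d = 0.111 m, so the parallel axis theorem gives I = 0.41752 + (4.43)(0.111)² = 0.47211 kg m².
Total I = 0.014142 + 2.5483 + 0.34352 + 0.47211 = 3.378 kg m².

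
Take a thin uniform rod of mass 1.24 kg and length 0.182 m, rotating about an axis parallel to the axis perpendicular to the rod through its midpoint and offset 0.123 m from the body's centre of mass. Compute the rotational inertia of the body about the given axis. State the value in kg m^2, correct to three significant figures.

I_cm = (1/12)ML² = (1/12)(1.24)(0.182)² = 0.0034228 kg m^2; centre at d = 0.123 m, so I = I_cm + Md² gives I = 0.0034228 + (1.24)(0.123)² = 0.022183 kg m^2.

0.0222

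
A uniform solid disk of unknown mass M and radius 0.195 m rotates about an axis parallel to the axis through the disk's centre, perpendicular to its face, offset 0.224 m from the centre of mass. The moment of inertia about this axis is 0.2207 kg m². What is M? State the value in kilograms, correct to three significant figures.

3.19

I = I_cm + Md² = (1/2)MR² + Md² = M·[0.5·(0.195)² + (0.224)²] = M·0.069189.
So M = 0.2207 / 0.069189 = 3.1898 kg.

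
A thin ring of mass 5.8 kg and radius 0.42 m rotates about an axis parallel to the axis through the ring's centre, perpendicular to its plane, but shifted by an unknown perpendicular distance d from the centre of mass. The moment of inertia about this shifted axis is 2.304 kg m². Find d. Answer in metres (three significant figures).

0.470

About the centre-of-mass axis, I_cm = MR² = (5.8)(0.42)² = 1.0231 kg m².
Parallel axis theorem: I = I_cm + Md², so Md² = 2.304 − 1.0231 = 1.2809 kg m².
d = √(1.2809 / 5.8) = 0.46994 m.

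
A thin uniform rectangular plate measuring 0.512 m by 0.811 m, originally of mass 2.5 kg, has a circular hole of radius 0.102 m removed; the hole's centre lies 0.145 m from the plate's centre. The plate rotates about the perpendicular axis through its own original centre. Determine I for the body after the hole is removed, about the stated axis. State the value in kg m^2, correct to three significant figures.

Unpierced body about its centre: I₀ = (1/12)M(a²+b²) = (1/12)(2.5)[(0.512)² + (0.811)²] = 0.19164 kg m^2.
The removed disk has mass m = M·πr²/(ab) = (2.5)·π(0.102)²/(0.512·0.811) = 0.19679 kg (same uniform areal density).
Its moment of inertia about the rotation axis (parallel-axis theorem): I_hole = (1/2)mr² + md² = (1/2)(0.19679)(0.102)² + (0.19679)(0.145)² = 0.0051612 kg m^2.
Treating the hole as negative mass, I = I₀ − I_hole = 0.19164 − 0.0051612 = 0.18648 kg m^2.

0.186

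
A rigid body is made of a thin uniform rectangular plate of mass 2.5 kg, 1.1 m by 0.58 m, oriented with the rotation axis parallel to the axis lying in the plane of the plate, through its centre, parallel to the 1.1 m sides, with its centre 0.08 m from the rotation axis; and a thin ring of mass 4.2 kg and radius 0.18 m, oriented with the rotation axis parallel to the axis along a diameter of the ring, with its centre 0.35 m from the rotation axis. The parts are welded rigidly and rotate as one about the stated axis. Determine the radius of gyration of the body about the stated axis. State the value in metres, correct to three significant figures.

0.316

Rectangular plate: I_cm = (1/12)Mb² = (1/12)(2.5)(0.58)² = 0.070083 kg m²; centre at d = 0.08 m, so the parallel axis theorem gives I = 0.070083 + (2.5)(0.08)² = 0.086083 kg m².
Thin ring: I_cm = (1/2)MR² = (1/2)(4.2)(0.18)² = 0.06804 kg m²; centre at d = 0.35 m, so the parallel axis theorem gives I = 0.06804 + (4.2)(0.35)² = 0.58254 kg m².
Total I = 0.66862 kg m²; total mass M = 6.7 kg.
k = √(I/M) = √(0.66862/6.7) = 0.3159 m.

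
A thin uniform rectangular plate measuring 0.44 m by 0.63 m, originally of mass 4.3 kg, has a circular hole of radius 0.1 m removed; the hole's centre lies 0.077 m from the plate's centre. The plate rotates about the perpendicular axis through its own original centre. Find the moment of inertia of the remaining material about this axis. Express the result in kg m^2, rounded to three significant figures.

Unpierced body about its centre: I₀ = (1/12)M(a²+b²) = (1/12)(4.3)[(0.44)² + (0.63)²] = 0.2116 kg m^2.
The removed disk has mass m = M·πr²/(ab) = (4.3)·π(0.1)²/(0.44·0.63) = 0.48733 kg (same uniform areal density).
Its moment of inertia about the rotation axis (parallel-axis theorem): I_hole = (1/2)mr² + md² = (1/2)(0.48733)(0.1)² + (0.48733)(0.077)² = 0.0053261 kg m^2.
Treating the hole as negative mass, I = I₀ − I_hole = 0.2116 − 0.0053261 = 0.20627 kg m^2.

0.206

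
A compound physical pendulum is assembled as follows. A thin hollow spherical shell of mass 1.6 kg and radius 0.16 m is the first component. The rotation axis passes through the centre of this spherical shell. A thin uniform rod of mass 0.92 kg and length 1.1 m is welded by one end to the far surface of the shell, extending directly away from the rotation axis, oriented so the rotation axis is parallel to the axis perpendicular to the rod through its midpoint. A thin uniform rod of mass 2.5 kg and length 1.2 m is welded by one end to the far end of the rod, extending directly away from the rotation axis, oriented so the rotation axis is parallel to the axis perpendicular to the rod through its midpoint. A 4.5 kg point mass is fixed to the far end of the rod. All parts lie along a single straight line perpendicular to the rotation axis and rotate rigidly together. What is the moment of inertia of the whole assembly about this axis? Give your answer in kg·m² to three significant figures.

Spherical shell: I_cm = (2/3)MR² = (2/3)(1.6)(0.16)² = 0.027307 kg·m²; axis through the centre, so I = 0.027307 kg·m².
Thin rod: I_cm = (1/12)ML² = (1/12)(0.92)(1.1)² = 0.092767 kg·m²; centre at d = 0.16 + 0.55 = 0.71 m, so the parallel axis theorem gives I = 0.092767 + (0.92)(0.71)² = 0.55654 kg·m².
Thin rod: I_cm = (1/12)ML² = (1/12)(2.5)(1.2)² = 0.3 kg·m²; centre at d = 0.16 + 0.55 + 0.55 + 0.6 = 1.86 m, so the parallel axis theorem gives I = 0.3 + (2.5)(1.86)² = 8.949 kg·m².
Point mass: I_cm = 0; centre at d = 0.16 + 0.55 + 0.55 + 0.6 + 0.6 = 2.46 m, so the parallel axis theorem gives I = 0 + (4.5)(2.46)² = 27.232 kg·m².
Total I = 0.027307 + 0.55654 + 8.949 + 27.232 = 36.765 kg·m².

36.8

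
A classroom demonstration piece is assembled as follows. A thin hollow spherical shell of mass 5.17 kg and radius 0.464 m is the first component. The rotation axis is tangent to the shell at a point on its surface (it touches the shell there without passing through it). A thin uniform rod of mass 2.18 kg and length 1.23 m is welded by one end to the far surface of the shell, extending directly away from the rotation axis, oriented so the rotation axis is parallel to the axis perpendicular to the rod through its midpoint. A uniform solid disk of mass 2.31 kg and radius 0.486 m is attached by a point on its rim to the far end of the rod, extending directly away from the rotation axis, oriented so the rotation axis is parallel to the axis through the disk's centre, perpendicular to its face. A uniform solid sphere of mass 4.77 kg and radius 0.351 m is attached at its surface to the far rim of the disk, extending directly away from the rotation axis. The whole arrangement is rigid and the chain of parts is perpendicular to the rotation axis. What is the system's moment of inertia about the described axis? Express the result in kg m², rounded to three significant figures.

81.8

Spherical shell: I_cm = (2/3)MR² = (2/3)(5.17)(0.464)² = 0.74205 kg m²; centre at d = 0.464 m, so I = I_cm + Md² gives I = 0.74205 + (5.17)(0.464)² = 1.8551 kg m².
Thin rod: I_cm = (1/12)ML² = (1/12)(2.18)(1.23)² = 0.27484 kg m²; centre at d = 0.464 + 0.464 + 0.615 = 1.543 m, so I = I_cm + Md² gives I = 0.27484 + (2.18)(1.543)² = 5.4651 kg m².
Solid disk: I_cm = (1/2)MR² = (1/2)(2.31)(0.486)² = 0.27281 kg m²; centre at d = 0.464 + 0.464 + 0.615 + 0.615 + 0.486 = 2.644 m, so I = I_cm + Md² gives I = 0.27281 + (2.31)(2.644)² = 16.421 kg m².
Solid sphere: I_cm = (2/5)MR² = (2/5)(4.77)(0.351)² = 0.23507 kg m²; centre at d = 0.464 + 0.464 + 0.615 + 0.615 + 0.486 + 0.486 + 0.351 = 3.481 m, so I = I_cm + Md² gives I = 0.23507 + (4.77)(3.481)² = 58.035 kg m².
Total I = 1.8551 + 5.4651 + 16.421 + 58.035 = 81.777 kg m².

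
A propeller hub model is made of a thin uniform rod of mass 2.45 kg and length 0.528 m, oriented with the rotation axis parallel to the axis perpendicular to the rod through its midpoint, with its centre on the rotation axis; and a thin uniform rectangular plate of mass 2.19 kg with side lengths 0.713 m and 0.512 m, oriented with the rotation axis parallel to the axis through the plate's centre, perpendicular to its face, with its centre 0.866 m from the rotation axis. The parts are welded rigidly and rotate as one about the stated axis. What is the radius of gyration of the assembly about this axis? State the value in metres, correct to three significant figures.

Thin rod: I_cm = (1/12)ML² = (1/12)(2.45)(0.528)² = 0.056918 kg·m²; axis through the centre, so I = 0.056918 kg·m².
Rectangular plate: I_cm = (1/12)M(a²+b²) = (1/12)(2.19)[(0.713)² + (0.512)²] = 0.14062 kg·m²; centre at d = 0.866 m, so I = I_cm + Md² gives I = 0.14062 + (2.19)(0.866)² = 1.783 kg·m².
Total I = 1.8399 kg·m²; total mass M = 4.64 kg.
k = √(I/M) = √(1.8399/4.64) = 0.62971 m.

0.630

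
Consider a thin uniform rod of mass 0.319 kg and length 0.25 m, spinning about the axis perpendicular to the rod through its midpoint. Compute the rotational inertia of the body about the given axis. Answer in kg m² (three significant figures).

0.00166

I_cm = (1/12)ML² = (1/12)(0.319)(0.25)² = 0.0016615 kg m²; axis through the centre, so I = 0.0016615 kg m².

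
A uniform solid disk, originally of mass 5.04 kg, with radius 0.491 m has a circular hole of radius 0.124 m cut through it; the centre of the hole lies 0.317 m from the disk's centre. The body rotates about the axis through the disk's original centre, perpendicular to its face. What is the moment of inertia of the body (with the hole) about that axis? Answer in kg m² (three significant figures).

Unpierced body about its centre: I₀ = (1/2)MR² = (1/2)(5.04)(0.491)² = 0.60752 kg m².
The removed disk has mass m = M·(r/R)² = (5.04)(0.124/0.491)² = 0.32145 kg (same uniform areal density).
Its moment of inertia about the rotation axis (parallel-axis theorem): I_hole = (1/2)mr² + md² = (1/2)(0.32145)(0.124)² + (0.32145)(0.317)² = 0.034773 kg m².
Treating the hole as negative mass, I = I₀ − I_hole = 0.60752 − 0.034773 = 0.57275 kg m².

0.573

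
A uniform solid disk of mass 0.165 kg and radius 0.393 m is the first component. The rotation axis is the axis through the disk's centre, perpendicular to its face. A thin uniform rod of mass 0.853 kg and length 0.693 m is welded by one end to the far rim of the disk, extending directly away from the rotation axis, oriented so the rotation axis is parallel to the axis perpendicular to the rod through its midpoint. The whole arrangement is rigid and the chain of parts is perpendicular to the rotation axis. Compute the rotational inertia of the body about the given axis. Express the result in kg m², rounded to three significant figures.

Solid disk: I_cm = (1/2)MR² = (1/2)(0.165)(0.393)² = 0.012742 kg m²; axis through the centre, so I = 0.012742 kg m².
Thin rod: I_cm = (1/12)ML² = (1/12)(0.853)(0.693)² = 0.034138 kg m²; centre at d = 0.393 + 0.3465 = 0.7395 m, so I = I_cm + Md² gives I = 0.034138 + (0.853)(0.7395)² = 0.50061 kg m².
Total I = 0.012742 + 0.50061 = 0.51335 kg m².

0.513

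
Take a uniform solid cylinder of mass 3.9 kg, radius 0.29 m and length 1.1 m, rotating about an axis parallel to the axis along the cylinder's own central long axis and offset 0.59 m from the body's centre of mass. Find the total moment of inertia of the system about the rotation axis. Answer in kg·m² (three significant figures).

1.52

I_cm = (1/2)MR² = (1/2)(3.9)(0.29)² = 0.16399 kg·m²; centre at d = 0.59 m, so the parallel axis theorem gives I = 0.16399 + (3.9)(0.59)² = 1.5216 kg·m².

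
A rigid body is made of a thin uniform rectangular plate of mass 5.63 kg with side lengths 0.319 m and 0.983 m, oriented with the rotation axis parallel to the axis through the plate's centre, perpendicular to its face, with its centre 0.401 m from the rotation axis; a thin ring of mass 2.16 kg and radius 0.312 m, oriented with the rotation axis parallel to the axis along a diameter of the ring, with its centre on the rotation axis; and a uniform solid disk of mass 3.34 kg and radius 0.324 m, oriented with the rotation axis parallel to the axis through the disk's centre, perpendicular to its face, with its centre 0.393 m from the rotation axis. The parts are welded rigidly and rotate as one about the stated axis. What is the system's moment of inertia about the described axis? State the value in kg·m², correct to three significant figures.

2.20

Rectangular plate: I_cm = (1/12)M(a²+b²) = (1/12)(5.63)[(0.319)² + (0.983)²] = 0.50109 kg·m²; centre at d = 0.401 m, so I = I_cm + Md² gives I = 0.50109 + (5.63)(0.401)² = 1.4064 kg·m².
Thin ring: I_cm = (1/2)MR² = (1/2)(2.16)(0.312)² = 0.10513 kg·m²; axis through the centre, so I = 0.10513 kg·m².
Solid disk: I_cm = (1/2)MR² = (1/2)(3.34)(0.324)² = 0.17531 kg·m²; centre at d = 0.393 m, so I = I_cm + Md² gives I = 0.17531 + (3.34)(0.393)² = 0.69117 kg·m².
Total I = 1.4064 + 0.10513 + 0.69117 = 2.2027 kg·m².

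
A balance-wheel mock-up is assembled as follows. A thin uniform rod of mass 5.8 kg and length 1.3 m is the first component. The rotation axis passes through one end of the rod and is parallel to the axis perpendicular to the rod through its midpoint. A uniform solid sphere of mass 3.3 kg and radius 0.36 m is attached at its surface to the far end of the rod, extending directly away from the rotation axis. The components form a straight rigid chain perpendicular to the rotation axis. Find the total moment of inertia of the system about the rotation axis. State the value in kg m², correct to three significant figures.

12.5

Thin rod: I_cm = (1/12)ML² = (1/12)(5.8)(1.3)² = 0.81683 kg m²; centre at d = 0.65 m, so the parallel axis theorem gives I = 0.81683 + (5.8)(0.65)² = 3.2673 kg m².
Solid sphere: I_cm = (2/5)MR² = (2/5)(3.3)(0.36)² = 0.17107 kg m²; centre at d = 0.65 + 0.65 + 0.36 = 1.66 m, so the parallel axis theorem gives I = 0.17107 + (3.3)(1.66)² = 9.2646 kg m².
Total I = 3.2673 + 9.2646 = 12.532 kg m².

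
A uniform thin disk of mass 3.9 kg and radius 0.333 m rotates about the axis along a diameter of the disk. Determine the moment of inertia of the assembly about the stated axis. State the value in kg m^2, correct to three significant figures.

I_cm = (1/4)MR² = (1/4)(3.9)(0.333)² = 0.10812 kg m^2; axis through the centre, so I = 0.10812 kg m^2.

0.108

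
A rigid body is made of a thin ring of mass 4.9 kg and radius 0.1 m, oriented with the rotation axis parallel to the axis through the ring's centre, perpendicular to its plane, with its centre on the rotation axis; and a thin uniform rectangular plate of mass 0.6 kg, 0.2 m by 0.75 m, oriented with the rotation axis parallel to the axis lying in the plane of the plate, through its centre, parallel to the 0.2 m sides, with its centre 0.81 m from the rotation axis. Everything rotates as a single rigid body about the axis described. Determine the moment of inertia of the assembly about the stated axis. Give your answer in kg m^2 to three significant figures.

0.471

Thin ring: I_cm = MR² = (4.9)(0.1)² = 0.049 kg m^2; axis through the centre, so I = 0.049 kg m^2.
Rectangular plate: I_cm = (1/12)Mb² = (1/12)(0.6)(0.75)² = 0.028125 kg m^2; centre at d = 0.81 m, so I = I_cm + Md² gives I = 0.028125 + (0.6)(0.81)² = 0.42179 kg m^2.
Total I = 0.049 + 0.42179 = 0.47079 kg m^2.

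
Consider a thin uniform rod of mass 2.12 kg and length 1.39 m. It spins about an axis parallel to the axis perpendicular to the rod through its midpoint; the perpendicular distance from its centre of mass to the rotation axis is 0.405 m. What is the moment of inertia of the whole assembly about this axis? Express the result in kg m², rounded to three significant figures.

0.689

I_cm = (1/12)ML² = (1/12)(2.12)(1.39)² = 0.34134 kg m²; centre at d = 0.405 m, so I = I_cm + Md² gives I = 0.34134 + (2.12)(0.405)² = 0.68907 kg m².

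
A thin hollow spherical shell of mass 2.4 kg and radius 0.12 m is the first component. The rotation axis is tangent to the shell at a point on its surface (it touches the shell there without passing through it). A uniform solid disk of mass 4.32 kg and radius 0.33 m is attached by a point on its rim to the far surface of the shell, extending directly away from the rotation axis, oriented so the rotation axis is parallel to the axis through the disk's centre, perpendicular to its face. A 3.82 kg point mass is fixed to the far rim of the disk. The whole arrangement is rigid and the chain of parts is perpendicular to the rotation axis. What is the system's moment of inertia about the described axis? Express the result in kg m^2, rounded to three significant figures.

Spherical shell: I_cm = (2/3)MR² = (2/3)(2.4)(0.12)² = 0.02304 kg m^2; centre at d = 0.12 m, so the parallel axis theorem gives I = 0.02304 + (2.4)(0.12)² = 0.0576 kg m^2.
Solid disk: I_cm = (1/2)MR² = (1/2)(4.32)(0.33)² = 0.23522 kg m^2; centre at d = 0.12 + 0.12 + 0.33 = 0.57 m, so the parallel axis theorem gives I = 0.23522 + (4.32)(0.57)² = 1.6388 kg m^2.
Point mass: I_cm = 0; centre at d = 0.12 + 0.12 + 0.33 + 0.33 = 0.9 m, so the parallel axis theorem gives I = 0 + (3.82)(0.9)² = 3.0942 kg m^2.
Total I = 0.0576 + 1.6388 + 3.0942 = 4.7906 kg m^2.

4.79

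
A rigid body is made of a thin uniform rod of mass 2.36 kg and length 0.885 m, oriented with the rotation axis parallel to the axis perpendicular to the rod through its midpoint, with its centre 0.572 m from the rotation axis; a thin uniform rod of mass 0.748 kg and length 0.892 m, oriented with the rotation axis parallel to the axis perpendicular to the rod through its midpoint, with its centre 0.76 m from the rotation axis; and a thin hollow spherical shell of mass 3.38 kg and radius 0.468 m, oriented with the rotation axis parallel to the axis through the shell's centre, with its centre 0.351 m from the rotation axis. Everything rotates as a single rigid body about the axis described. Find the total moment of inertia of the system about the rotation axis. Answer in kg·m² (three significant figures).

2.32

Thin rod: I_cm = (1/12)ML² = (1/12)(2.36)(0.885)² = 0.15403 kg·m²; centre at d = 0.572 m, so the parallel axis theorem gives I = 0.15403 + (2.36)(0.572)² = 0.92619 kg·m².
Thin rod: I_cm = (1/12)ML² = (1/12)(0.748)(0.892)² = 0.049596 kg·m²; centre at d = 0.76 m, so the parallel axis theorem gives I = 0.049596 + (0.748)(0.76)² = 0.48164 kg·m².
Spherical shell: I_cm = (2/3)MR² = (2/3)(3.38)(0.468)² = 0.49353 kg·m²; centre at d = 0.351 m, so the parallel axis theorem gives I = 0.49353 + (3.38)(0.351)² = 0.90995 kg·m².
Total I = 0.92619 + 0.48164 + 0.90995 = 2.3178 kg·m².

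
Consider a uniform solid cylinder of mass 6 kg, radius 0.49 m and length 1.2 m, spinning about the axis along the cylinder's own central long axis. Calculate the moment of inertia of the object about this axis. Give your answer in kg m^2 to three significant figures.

0.720

I_cm = (1/2)MR² = (1/2)(6)(0.49)² = 0.7203 kg m^2; axis through the centre, so I = 0.7203 kg m^2.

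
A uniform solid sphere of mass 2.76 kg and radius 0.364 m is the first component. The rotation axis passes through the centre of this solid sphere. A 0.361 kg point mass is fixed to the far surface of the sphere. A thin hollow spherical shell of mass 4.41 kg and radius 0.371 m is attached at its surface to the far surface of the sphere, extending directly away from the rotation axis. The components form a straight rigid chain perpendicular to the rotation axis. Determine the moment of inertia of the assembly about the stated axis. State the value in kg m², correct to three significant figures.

2.98

Solid sphere: I_cm = (2/5)MR² = (2/5)(2.76)(0.364)² = 0.14628 kg m²; axis through the centre, so I = 0.14628 kg m².
Point mass: I_cm = 0; centre at d = 0.364 m, so the parallel axis theorem gives I = 0 + (0.361)(0.364)² = 0.047831 kg m².
Spherical shell: I_cm = (2/3)MR² = (2/3)(4.41)(0.371)² = 0.40466 kg m²; centre at d = 0.364 + 0.371 = 0.735 m, so the parallel axis theorem gives I = 0.40466 + (4.41)(0.735)² = 2.7871 kg m².
Total I = 0.14628 + 0.047831 + 2.7871 = 2.9812 kg m².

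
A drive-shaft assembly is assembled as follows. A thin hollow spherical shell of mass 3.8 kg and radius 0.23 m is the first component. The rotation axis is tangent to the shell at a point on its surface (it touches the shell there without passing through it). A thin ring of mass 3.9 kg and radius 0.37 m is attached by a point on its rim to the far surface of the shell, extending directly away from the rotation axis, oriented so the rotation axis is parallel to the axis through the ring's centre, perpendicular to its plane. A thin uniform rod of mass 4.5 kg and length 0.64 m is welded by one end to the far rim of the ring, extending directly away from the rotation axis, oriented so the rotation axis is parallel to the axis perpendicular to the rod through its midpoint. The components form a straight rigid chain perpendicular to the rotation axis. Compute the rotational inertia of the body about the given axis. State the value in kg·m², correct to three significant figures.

Spherical shell: I_cm = (2/3)MR² = (2/3)(3.8)(0.23)² = 0.13401 kg·m²; centre at d = 0.23 m, so the parallel axis theorem gives I = 0.13401 + (3.8)(0.23)² = 0.33503 kg·m².
Thin ring: I_cm = MR² = (3.9)(0.37)² = 0.53391 kg·m²; centre at d = 0.23 + 0.23 + 0.37 = 0.83 m, so the parallel axis theorem gives I = 0.53391 + (3.9)(0.83)² = 3.2206 kg·m².
Thin rod: I_cm = (1/12)ML² = (1/12)(4.5)(0.64)² = 0.1536 kg·m²; centre at d = 0.23 + 0.23 + 0.37 + 0.37 + 0.32 = 1.52 m, so the parallel axis theorem gives I = 0.1536 + (4.5)(1.52)² = 10.55 kg·m².
Total I = 0.33503 + 3.2206 + 10.55 = 14.106 kg·m².

14.1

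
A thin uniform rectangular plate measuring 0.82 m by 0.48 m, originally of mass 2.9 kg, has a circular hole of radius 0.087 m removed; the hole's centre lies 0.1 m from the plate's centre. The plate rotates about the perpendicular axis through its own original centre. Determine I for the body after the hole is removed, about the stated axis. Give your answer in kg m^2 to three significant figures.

Unpierced body about its centre: I₀ = (1/12)M(a²+b²) = (1/12)(2.9)[(0.82)² + (0.48)²] = 0.21818 kg m^2.
The removed disk has mass m = M·πr²/(ab) = (2.9)·π(0.087)²/(0.82·0.48) = 0.1752 kg (same uniform areal density).
Its moment of inertia about the rotation axis (parallel-axis theorem): I_hole = (1/2)mr² + md² = (1/2)(0.1752)(0.087)² + (0.1752)(0.1)² = 0.002415 kg m^2.
Treating the hole as negative mass, I = I₀ − I_hole = 0.21818 − 0.002415 = 0.21576 kg m^2.

0.216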